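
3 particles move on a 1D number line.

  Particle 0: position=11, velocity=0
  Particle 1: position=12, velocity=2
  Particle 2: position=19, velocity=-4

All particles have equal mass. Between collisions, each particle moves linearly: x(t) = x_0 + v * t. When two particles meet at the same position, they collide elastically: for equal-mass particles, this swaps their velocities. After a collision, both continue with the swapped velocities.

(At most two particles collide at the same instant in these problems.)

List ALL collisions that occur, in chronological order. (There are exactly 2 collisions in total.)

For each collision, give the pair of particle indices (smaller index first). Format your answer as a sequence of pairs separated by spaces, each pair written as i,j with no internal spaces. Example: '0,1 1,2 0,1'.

Answer: 1,2 0,1

Derivation:
Collision at t=7/6: particles 1 and 2 swap velocities; positions: p0=11 p1=43/3 p2=43/3; velocities now: v0=0 v1=-4 v2=2
Collision at t=2: particles 0 and 1 swap velocities; positions: p0=11 p1=11 p2=16; velocities now: v0=-4 v1=0 v2=2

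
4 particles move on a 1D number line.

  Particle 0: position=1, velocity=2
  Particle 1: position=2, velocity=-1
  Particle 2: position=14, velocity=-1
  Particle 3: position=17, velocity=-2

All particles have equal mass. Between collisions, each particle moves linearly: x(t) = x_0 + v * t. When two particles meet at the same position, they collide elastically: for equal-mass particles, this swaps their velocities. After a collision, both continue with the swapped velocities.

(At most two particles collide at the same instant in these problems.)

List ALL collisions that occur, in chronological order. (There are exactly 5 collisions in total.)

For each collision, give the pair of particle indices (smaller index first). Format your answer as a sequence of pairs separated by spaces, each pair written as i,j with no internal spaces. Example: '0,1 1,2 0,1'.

Collision at t=1/3: particles 0 and 1 swap velocities; positions: p0=5/3 p1=5/3 p2=41/3 p3=49/3; velocities now: v0=-1 v1=2 v2=-1 v3=-2
Collision at t=3: particles 2 and 3 swap velocities; positions: p0=-1 p1=7 p2=11 p3=11; velocities now: v0=-1 v1=2 v2=-2 v3=-1
Collision at t=4: particles 1 and 2 swap velocities; positions: p0=-2 p1=9 p2=9 p3=10; velocities now: v0=-1 v1=-2 v2=2 v3=-1
Collision at t=13/3: particles 2 and 3 swap velocities; positions: p0=-7/3 p1=25/3 p2=29/3 p3=29/3; velocities now: v0=-1 v1=-2 v2=-1 v3=2
Collision at t=15: particles 0 and 1 swap velocities; positions: p0=-13 p1=-13 p2=-1 p3=31; velocities now: v0=-2 v1=-1 v2=-1 v3=2

Answer: 0,1 2,3 1,2 2,3 0,1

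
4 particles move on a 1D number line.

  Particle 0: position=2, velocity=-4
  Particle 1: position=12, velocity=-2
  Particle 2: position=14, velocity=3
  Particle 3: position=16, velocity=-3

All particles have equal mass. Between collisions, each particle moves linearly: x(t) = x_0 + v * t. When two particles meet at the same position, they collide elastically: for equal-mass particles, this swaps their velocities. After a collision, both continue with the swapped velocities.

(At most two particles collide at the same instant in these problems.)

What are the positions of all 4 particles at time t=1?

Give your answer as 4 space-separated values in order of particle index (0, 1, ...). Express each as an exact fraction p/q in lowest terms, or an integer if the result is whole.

Collision at t=1/3: particles 2 and 3 swap velocities; positions: p0=2/3 p1=34/3 p2=15 p3=15; velocities now: v0=-4 v1=-2 v2=-3 v3=3
Advance to t=1 (no further collisions before then); velocities: v0=-4 v1=-2 v2=-3 v3=3; positions = -2 10 13 17

Answer: -2 10 13 17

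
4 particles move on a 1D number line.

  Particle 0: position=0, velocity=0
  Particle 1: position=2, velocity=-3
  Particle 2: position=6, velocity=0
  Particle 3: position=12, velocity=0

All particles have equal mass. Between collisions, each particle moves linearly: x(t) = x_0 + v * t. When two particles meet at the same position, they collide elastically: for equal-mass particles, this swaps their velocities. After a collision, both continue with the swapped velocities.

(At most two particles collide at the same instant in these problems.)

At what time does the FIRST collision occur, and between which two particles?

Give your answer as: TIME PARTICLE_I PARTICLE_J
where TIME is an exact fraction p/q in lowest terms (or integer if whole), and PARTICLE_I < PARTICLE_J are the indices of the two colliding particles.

Answer: 2/3 0 1

Derivation:
Pair (0,1): pos 0,2 vel 0,-3 -> gap=2, closing at 3/unit, collide at t=2/3
Pair (1,2): pos 2,6 vel -3,0 -> not approaching (rel speed -3 <= 0)
Pair (2,3): pos 6,12 vel 0,0 -> not approaching (rel speed 0 <= 0)
Earliest collision: t=2/3 between 0 and 1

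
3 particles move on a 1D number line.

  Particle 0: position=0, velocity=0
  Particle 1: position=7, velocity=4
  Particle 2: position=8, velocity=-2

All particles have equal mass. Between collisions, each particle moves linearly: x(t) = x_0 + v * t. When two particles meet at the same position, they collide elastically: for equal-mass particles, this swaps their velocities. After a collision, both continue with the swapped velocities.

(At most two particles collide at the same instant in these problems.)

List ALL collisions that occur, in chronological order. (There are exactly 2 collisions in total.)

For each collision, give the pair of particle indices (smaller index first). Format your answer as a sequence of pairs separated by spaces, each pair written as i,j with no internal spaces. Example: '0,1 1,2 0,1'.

Answer: 1,2 0,1

Derivation:
Collision at t=1/6: particles 1 and 2 swap velocities; positions: p0=0 p1=23/3 p2=23/3; velocities now: v0=0 v1=-2 v2=4
Collision at t=4: particles 0 and 1 swap velocities; positions: p0=0 p1=0 p2=23; velocities now: v0=-2 v1=0 v2=4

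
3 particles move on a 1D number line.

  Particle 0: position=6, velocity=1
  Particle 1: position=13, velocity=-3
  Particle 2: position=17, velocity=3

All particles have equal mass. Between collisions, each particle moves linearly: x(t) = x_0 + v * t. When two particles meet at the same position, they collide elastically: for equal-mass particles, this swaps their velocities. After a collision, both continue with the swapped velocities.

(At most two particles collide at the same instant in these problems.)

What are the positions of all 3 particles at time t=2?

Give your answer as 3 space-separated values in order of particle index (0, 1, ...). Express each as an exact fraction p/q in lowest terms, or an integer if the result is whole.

Answer: 7 8 23

Derivation:
Collision at t=7/4: particles 0 and 1 swap velocities; positions: p0=31/4 p1=31/4 p2=89/4; velocities now: v0=-3 v1=1 v2=3
Advance to t=2 (no further collisions before then); velocities: v0=-3 v1=1 v2=3; positions = 7 8 23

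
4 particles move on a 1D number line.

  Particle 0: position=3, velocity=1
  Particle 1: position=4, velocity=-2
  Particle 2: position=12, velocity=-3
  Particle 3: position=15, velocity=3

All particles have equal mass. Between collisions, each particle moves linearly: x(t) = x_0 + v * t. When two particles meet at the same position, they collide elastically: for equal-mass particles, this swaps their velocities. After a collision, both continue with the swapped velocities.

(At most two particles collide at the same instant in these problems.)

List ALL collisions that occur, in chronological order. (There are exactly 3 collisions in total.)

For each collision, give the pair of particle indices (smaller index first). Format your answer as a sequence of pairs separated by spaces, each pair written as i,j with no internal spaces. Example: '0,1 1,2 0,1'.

Collision at t=1/3: particles 0 and 1 swap velocities; positions: p0=10/3 p1=10/3 p2=11 p3=16; velocities now: v0=-2 v1=1 v2=-3 v3=3
Collision at t=9/4: particles 1 and 2 swap velocities; positions: p0=-1/2 p1=21/4 p2=21/4 p3=87/4; velocities now: v0=-2 v1=-3 v2=1 v3=3
Collision at t=8: particles 0 and 1 swap velocities; positions: p0=-12 p1=-12 p2=11 p3=39; velocities now: v0=-3 v1=-2 v2=1 v3=3

Answer: 0,1 1,2 0,1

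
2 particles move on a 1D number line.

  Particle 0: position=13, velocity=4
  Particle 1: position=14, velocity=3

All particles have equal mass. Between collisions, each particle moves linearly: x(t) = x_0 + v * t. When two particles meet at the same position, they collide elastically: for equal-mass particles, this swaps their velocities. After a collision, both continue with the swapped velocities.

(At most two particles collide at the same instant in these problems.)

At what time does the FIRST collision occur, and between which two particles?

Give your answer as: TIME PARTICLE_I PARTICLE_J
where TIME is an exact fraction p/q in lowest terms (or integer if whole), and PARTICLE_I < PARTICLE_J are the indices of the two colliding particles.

Answer: 1 0 1

Derivation:
Pair (0,1): pos 13,14 vel 4,3 -> gap=1, closing at 1/unit, collide at t=1
Earliest collision: t=1 between 0 and 1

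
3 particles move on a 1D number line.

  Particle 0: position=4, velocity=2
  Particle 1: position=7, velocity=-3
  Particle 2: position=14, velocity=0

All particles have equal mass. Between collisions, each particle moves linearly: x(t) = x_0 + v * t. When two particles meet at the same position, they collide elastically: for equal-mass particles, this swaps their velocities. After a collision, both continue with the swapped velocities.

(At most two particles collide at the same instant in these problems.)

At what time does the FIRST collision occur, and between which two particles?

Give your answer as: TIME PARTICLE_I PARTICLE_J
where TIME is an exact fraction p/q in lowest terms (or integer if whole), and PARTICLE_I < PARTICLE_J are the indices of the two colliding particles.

Answer: 3/5 0 1

Derivation:
Pair (0,1): pos 4,7 vel 2,-3 -> gap=3, closing at 5/unit, collide at t=3/5
Pair (1,2): pos 7,14 vel -3,0 -> not approaching (rel speed -3 <= 0)
Earliest collision: t=3/5 between 0 and 1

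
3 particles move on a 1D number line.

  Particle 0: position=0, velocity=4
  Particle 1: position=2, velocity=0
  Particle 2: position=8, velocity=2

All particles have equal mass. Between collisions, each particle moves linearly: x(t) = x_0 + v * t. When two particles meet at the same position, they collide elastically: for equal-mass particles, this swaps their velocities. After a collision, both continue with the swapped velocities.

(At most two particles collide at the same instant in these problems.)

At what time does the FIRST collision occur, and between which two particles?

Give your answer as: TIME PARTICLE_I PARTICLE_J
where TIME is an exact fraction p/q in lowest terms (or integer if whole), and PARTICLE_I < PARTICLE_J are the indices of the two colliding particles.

Answer: 1/2 0 1

Derivation:
Pair (0,1): pos 0,2 vel 4,0 -> gap=2, closing at 4/unit, collide at t=1/2
Pair (1,2): pos 2,8 vel 0,2 -> not approaching (rel speed -2 <= 0)
Earliest collision: t=1/2 between 0 and 1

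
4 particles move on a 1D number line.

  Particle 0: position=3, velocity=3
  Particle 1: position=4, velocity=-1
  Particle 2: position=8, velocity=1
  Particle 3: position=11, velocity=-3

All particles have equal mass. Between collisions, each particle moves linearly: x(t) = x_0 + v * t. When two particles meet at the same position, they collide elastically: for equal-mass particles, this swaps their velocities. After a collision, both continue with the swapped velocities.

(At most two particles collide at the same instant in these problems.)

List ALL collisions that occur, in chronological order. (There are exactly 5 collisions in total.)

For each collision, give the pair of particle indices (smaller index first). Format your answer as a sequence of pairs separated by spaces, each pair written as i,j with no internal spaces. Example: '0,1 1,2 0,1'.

Answer: 0,1 2,3 1,2 2,3 0,1

Derivation:
Collision at t=1/4: particles 0 and 1 swap velocities; positions: p0=15/4 p1=15/4 p2=33/4 p3=41/4; velocities now: v0=-1 v1=3 v2=1 v3=-3
Collision at t=3/4: particles 2 and 3 swap velocities; positions: p0=13/4 p1=21/4 p2=35/4 p3=35/4; velocities now: v0=-1 v1=3 v2=-3 v3=1
Collision at t=4/3: particles 1 and 2 swap velocities; positions: p0=8/3 p1=7 p2=7 p3=28/3; velocities now: v0=-1 v1=-3 v2=3 v3=1
Collision at t=5/2: particles 2 and 3 swap velocities; positions: p0=3/2 p1=7/2 p2=21/2 p3=21/2; velocities now: v0=-1 v1=-3 v2=1 v3=3
Collision at t=7/2: particles 0 and 1 swap velocities; positions: p0=1/2 p1=1/2 p2=23/2 p3=27/2; velocities now: v0=-3 v1=-1 v2=1 v3=3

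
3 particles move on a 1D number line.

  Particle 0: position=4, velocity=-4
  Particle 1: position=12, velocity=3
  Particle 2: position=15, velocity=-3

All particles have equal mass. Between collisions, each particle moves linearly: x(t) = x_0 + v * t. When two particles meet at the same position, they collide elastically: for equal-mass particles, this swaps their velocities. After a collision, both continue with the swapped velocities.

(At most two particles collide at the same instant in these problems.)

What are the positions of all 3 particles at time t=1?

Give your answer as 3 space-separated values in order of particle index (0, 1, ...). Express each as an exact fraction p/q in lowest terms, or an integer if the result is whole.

Collision at t=1/2: particles 1 and 2 swap velocities; positions: p0=2 p1=27/2 p2=27/2; velocities now: v0=-4 v1=-3 v2=3
Advance to t=1 (no further collisions before then); velocities: v0=-4 v1=-3 v2=3; positions = 0 12 15

Answer: 0 12 15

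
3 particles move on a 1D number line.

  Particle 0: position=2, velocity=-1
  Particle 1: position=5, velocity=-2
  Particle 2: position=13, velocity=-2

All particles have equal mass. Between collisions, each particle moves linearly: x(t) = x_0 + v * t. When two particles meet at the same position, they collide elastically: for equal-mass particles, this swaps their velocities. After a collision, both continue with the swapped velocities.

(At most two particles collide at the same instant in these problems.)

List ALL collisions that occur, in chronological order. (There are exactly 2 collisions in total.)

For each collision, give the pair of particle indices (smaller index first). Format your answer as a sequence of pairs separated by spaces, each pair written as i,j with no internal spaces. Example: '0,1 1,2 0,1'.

Answer: 0,1 1,2

Derivation:
Collision at t=3: particles 0 and 1 swap velocities; positions: p0=-1 p1=-1 p2=7; velocities now: v0=-2 v1=-1 v2=-2
Collision at t=11: particles 1 and 2 swap velocities; positions: p0=-17 p1=-9 p2=-9; velocities now: v0=-2 v1=-2 v2=-1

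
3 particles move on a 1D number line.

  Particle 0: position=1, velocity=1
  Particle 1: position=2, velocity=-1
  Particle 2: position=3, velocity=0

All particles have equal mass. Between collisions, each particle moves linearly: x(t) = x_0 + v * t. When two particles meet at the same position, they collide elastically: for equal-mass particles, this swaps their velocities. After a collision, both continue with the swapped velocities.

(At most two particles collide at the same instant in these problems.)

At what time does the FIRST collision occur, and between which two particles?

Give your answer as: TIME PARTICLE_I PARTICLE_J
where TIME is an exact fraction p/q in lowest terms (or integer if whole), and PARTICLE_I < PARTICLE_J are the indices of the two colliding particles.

Answer: 1/2 0 1

Derivation:
Pair (0,1): pos 1,2 vel 1,-1 -> gap=1, closing at 2/unit, collide at t=1/2
Pair (1,2): pos 2,3 vel -1,0 -> not approaching (rel speed -1 <= 0)
Earliest collision: t=1/2 between 0 and 1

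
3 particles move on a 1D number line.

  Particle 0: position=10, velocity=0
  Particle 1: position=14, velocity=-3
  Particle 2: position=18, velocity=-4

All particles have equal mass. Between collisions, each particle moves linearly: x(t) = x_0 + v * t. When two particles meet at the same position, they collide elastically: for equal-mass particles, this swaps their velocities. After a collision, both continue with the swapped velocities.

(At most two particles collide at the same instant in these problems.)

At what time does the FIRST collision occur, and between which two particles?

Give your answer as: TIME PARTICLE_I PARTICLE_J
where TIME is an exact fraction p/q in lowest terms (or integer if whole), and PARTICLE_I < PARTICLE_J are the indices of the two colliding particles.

Answer: 4/3 0 1

Derivation:
Pair (0,1): pos 10,14 vel 0,-3 -> gap=4, closing at 3/unit, collide at t=4/3
Pair (1,2): pos 14,18 vel -3,-4 -> gap=4, closing at 1/unit, collide at t=4
Earliest collision: t=4/3 between 0 and 1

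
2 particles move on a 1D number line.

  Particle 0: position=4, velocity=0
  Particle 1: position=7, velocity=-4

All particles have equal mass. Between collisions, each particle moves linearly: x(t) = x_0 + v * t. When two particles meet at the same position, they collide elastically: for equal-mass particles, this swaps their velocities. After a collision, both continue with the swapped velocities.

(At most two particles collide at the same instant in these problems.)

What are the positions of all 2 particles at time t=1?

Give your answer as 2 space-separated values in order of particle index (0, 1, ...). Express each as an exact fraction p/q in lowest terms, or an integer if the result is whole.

Answer: 3 4

Derivation:
Collision at t=3/4: particles 0 and 1 swap velocities; positions: p0=4 p1=4; velocities now: v0=-4 v1=0
Advance to t=1 (no further collisions before then); velocities: v0=-4 v1=0; positions = 3 4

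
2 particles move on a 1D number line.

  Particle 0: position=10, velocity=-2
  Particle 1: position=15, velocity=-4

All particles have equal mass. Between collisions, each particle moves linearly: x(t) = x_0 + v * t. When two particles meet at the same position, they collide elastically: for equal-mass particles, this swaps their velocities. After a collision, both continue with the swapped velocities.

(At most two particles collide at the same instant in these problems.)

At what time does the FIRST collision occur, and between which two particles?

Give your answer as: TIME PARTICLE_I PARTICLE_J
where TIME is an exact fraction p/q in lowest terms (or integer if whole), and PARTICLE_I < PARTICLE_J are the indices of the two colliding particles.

Pair (0,1): pos 10,15 vel -2,-4 -> gap=5, closing at 2/unit, collide at t=5/2
Earliest collision: t=5/2 between 0 and 1

Answer: 5/2 0 1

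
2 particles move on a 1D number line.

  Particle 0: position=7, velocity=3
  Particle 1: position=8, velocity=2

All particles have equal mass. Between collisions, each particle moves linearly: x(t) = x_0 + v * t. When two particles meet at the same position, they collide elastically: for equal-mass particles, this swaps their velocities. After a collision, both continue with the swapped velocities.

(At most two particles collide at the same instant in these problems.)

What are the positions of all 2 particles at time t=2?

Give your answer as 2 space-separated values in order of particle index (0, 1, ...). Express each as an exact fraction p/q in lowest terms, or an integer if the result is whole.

Answer: 12 13

Derivation:
Collision at t=1: particles 0 and 1 swap velocities; positions: p0=10 p1=10; velocities now: v0=2 v1=3
Advance to t=2 (no further collisions before then); velocities: v0=2 v1=3; positions = 12 13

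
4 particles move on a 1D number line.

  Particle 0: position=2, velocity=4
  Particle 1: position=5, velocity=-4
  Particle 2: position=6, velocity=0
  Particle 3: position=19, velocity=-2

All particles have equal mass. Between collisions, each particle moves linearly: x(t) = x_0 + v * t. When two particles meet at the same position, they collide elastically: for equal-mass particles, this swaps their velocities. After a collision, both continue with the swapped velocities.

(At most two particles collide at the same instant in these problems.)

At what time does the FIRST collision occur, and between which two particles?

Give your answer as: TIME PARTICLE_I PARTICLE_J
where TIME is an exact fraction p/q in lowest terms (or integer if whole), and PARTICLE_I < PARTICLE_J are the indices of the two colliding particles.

Answer: 3/8 0 1

Derivation:
Pair (0,1): pos 2,5 vel 4,-4 -> gap=3, closing at 8/unit, collide at t=3/8
Pair (1,2): pos 5,6 vel -4,0 -> not approaching (rel speed -4 <= 0)
Pair (2,3): pos 6,19 vel 0,-2 -> gap=13, closing at 2/unit, collide at t=13/2
Earliest collision: t=3/8 between 0 and 1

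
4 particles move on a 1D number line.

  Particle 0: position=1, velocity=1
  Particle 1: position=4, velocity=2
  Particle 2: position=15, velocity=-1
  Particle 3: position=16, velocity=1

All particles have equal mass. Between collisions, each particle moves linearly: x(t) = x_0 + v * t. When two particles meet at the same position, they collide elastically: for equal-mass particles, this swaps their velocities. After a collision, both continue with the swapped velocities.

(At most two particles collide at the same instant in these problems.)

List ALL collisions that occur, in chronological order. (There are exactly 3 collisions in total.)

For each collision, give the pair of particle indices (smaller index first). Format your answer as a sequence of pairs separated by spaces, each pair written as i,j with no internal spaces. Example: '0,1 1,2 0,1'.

Answer: 1,2 0,1 2,3

Derivation:
Collision at t=11/3: particles 1 and 2 swap velocities; positions: p0=14/3 p1=34/3 p2=34/3 p3=59/3; velocities now: v0=1 v1=-1 v2=2 v3=1
Collision at t=7: particles 0 and 1 swap velocities; positions: p0=8 p1=8 p2=18 p3=23; velocities now: v0=-1 v1=1 v2=2 v3=1
Collision at t=12: particles 2 and 3 swap velocities; positions: p0=3 p1=13 p2=28 p3=28; velocities now: v0=-1 v1=1 v2=1 v3=2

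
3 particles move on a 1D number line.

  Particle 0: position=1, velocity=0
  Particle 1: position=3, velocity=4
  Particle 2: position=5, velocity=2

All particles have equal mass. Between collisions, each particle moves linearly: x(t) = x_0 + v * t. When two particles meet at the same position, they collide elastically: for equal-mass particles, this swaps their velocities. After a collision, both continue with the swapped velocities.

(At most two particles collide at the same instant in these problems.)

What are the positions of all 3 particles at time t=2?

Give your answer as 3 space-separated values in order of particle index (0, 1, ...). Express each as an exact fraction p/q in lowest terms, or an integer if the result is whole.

Collision at t=1: particles 1 and 2 swap velocities; positions: p0=1 p1=7 p2=7; velocities now: v0=0 v1=2 v2=4
Advance to t=2 (no further collisions before then); velocities: v0=0 v1=2 v2=4; positions = 1 9 11

Answer: 1 9 11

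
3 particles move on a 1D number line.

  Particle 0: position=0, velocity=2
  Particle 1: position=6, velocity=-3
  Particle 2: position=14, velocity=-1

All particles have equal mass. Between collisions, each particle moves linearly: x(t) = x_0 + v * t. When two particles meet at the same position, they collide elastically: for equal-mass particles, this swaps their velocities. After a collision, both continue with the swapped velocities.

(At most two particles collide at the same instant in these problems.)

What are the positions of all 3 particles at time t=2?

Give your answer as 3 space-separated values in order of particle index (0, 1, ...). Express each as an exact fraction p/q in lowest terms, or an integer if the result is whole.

Collision at t=6/5: particles 0 and 1 swap velocities; positions: p0=12/5 p1=12/5 p2=64/5; velocities now: v0=-3 v1=2 v2=-1
Advance to t=2 (no further collisions before then); velocities: v0=-3 v1=2 v2=-1; positions = 0 4 12

Answer: 0 4 12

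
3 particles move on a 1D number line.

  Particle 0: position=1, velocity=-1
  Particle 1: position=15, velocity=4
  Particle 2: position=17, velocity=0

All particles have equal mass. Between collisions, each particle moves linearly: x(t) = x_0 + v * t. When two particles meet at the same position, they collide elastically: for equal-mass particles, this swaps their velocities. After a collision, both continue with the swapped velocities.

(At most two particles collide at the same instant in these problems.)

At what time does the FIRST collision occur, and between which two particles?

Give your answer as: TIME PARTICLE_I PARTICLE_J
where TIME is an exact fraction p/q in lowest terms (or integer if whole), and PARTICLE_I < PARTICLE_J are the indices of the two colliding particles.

Answer: 1/2 1 2

Derivation:
Pair (0,1): pos 1,15 vel -1,4 -> not approaching (rel speed -5 <= 0)
Pair (1,2): pos 15,17 vel 4,0 -> gap=2, closing at 4/unit, collide at t=1/2
Earliest collision: t=1/2 between 1 and 2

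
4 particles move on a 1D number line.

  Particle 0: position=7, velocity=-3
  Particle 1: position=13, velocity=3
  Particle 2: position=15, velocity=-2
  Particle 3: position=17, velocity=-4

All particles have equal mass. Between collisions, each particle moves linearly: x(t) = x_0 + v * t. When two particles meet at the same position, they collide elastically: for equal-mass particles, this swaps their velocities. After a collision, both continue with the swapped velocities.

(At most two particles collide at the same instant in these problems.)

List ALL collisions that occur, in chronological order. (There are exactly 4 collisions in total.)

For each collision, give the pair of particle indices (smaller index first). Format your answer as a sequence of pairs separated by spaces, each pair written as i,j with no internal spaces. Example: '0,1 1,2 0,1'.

Collision at t=2/5: particles 1 and 2 swap velocities; positions: p0=29/5 p1=71/5 p2=71/5 p3=77/5; velocities now: v0=-3 v1=-2 v2=3 v3=-4
Collision at t=4/7: particles 2 and 3 swap velocities; positions: p0=37/7 p1=97/7 p2=103/7 p3=103/7; velocities now: v0=-3 v1=-2 v2=-4 v3=3
Collision at t=1: particles 1 and 2 swap velocities; positions: p0=4 p1=13 p2=13 p3=16; velocities now: v0=-3 v1=-4 v2=-2 v3=3
Collision at t=10: particles 0 and 1 swap velocities; positions: p0=-23 p1=-23 p2=-5 p3=43; velocities now: v0=-4 v1=-3 v2=-2 v3=3

Answer: 1,2 2,3 1,2 0,1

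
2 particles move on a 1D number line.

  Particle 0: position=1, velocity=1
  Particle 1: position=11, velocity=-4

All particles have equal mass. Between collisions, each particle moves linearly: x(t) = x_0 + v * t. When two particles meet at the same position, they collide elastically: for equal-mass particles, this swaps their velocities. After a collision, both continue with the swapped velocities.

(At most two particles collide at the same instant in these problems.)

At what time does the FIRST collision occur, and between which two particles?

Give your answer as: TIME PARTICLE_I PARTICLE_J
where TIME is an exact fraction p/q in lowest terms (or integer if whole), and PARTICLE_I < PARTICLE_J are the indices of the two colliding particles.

Pair (0,1): pos 1,11 vel 1,-4 -> gap=10, closing at 5/unit, collide at t=2
Earliest collision: t=2 between 0 and 1

Answer: 2 0 1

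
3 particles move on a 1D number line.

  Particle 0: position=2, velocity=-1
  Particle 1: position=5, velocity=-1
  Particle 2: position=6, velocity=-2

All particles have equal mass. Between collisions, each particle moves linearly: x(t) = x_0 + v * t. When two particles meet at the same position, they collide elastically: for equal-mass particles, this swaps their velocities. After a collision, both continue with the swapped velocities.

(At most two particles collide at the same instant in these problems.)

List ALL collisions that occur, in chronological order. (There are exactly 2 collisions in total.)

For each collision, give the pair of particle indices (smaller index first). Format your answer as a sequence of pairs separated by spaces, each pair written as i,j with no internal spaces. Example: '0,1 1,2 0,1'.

Collision at t=1: particles 1 and 2 swap velocities; positions: p0=1 p1=4 p2=4; velocities now: v0=-1 v1=-2 v2=-1
Collision at t=4: particles 0 and 1 swap velocities; positions: p0=-2 p1=-2 p2=1; velocities now: v0=-2 v1=-1 v2=-1

Answer: 1,2 0,1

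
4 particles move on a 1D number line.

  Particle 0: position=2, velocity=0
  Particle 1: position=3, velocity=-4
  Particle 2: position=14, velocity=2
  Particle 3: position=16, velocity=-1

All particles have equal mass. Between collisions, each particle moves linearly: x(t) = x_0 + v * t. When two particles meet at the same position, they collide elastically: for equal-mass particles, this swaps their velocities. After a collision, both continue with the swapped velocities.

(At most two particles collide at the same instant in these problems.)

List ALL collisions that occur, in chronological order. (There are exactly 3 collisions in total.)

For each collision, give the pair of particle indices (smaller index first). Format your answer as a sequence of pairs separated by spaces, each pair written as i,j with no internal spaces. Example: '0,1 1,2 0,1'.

Answer: 0,1 2,3 1,2

Derivation:
Collision at t=1/4: particles 0 and 1 swap velocities; positions: p0=2 p1=2 p2=29/2 p3=63/4; velocities now: v0=-4 v1=0 v2=2 v3=-1
Collision at t=2/3: particles 2 and 3 swap velocities; positions: p0=1/3 p1=2 p2=46/3 p3=46/3; velocities now: v0=-4 v1=0 v2=-1 v3=2
Collision at t=14: particles 1 and 2 swap velocities; positions: p0=-53 p1=2 p2=2 p3=42; velocities now: v0=-4 v1=-1 v2=0 v3=2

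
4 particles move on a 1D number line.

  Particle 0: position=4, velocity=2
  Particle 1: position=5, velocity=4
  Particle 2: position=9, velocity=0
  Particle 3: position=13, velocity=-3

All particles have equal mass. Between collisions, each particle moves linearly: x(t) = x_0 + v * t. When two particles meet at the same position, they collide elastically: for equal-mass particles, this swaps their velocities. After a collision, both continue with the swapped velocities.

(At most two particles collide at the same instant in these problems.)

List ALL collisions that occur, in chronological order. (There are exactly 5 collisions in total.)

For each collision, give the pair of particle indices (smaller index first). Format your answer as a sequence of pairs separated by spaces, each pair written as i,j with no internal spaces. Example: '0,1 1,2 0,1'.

Collision at t=1: particles 1 and 2 swap velocities; positions: p0=6 p1=9 p2=9 p3=10; velocities now: v0=2 v1=0 v2=4 v3=-3
Collision at t=8/7: particles 2 and 3 swap velocities; positions: p0=44/7 p1=9 p2=67/7 p3=67/7; velocities now: v0=2 v1=0 v2=-3 v3=4
Collision at t=4/3: particles 1 and 2 swap velocities; positions: p0=20/3 p1=9 p2=9 p3=31/3; velocities now: v0=2 v1=-3 v2=0 v3=4
Collision at t=9/5: particles 0 and 1 swap velocities; positions: p0=38/5 p1=38/5 p2=9 p3=61/5; velocities now: v0=-3 v1=2 v2=0 v3=4
Collision at t=5/2: particles 1 and 2 swap velocities; positions: p0=11/2 p1=9 p2=9 p3=15; velocities now: v0=-3 v1=0 v2=2 v3=4

Answer: 1,2 2,3 1,2 0,1 1,2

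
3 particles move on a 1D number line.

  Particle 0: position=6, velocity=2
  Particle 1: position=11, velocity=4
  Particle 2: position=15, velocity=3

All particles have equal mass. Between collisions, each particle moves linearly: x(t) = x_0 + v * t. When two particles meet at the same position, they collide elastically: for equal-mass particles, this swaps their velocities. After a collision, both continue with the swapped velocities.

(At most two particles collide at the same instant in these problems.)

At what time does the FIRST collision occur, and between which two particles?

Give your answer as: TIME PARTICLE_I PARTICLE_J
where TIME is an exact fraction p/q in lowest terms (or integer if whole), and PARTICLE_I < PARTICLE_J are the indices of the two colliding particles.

Pair (0,1): pos 6,11 vel 2,4 -> not approaching (rel speed -2 <= 0)
Pair (1,2): pos 11,15 vel 4,3 -> gap=4, closing at 1/unit, collide at t=4
Earliest collision: t=4 between 1 and 2

Answer: 4 1 2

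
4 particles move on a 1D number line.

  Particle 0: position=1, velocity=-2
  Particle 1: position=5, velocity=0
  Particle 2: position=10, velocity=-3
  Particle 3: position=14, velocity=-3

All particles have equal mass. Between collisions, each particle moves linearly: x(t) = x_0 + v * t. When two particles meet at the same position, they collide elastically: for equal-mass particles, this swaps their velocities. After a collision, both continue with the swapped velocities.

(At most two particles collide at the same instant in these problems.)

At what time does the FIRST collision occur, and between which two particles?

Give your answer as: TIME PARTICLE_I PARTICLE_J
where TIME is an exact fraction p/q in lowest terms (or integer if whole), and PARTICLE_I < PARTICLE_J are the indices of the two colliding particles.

Answer: 5/3 1 2

Derivation:
Pair (0,1): pos 1,5 vel -2,0 -> not approaching (rel speed -2 <= 0)
Pair (1,2): pos 5,10 vel 0,-3 -> gap=5, closing at 3/unit, collide at t=5/3
Pair (2,3): pos 10,14 vel -3,-3 -> not approaching (rel speed 0 <= 0)
Earliest collision: t=5/3 between 1 and 2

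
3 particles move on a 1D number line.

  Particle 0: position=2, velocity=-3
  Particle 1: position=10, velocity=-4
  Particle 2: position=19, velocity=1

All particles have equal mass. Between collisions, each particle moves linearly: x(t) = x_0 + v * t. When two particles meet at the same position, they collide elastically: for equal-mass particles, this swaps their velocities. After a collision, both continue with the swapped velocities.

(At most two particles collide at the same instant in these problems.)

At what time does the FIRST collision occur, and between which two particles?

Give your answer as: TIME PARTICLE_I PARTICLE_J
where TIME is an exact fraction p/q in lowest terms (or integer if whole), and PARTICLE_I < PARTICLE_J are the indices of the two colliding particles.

Answer: 8 0 1

Derivation:
Pair (0,1): pos 2,10 vel -3,-4 -> gap=8, closing at 1/unit, collide at t=8
Pair (1,2): pos 10,19 vel -4,1 -> not approaching (rel speed -5 <= 0)
Earliest collision: t=8 between 0 and 1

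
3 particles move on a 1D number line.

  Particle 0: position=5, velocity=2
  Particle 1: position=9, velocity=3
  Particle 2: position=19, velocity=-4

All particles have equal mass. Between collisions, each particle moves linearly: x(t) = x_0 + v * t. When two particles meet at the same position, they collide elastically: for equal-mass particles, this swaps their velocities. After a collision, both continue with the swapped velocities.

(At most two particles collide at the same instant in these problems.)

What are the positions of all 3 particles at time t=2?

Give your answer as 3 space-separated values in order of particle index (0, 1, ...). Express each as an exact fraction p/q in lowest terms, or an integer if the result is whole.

Collision at t=10/7: particles 1 and 2 swap velocities; positions: p0=55/7 p1=93/7 p2=93/7; velocities now: v0=2 v1=-4 v2=3
Advance to t=2 (no further collisions before then); velocities: v0=2 v1=-4 v2=3; positions = 9 11 15

Answer: 9 11 15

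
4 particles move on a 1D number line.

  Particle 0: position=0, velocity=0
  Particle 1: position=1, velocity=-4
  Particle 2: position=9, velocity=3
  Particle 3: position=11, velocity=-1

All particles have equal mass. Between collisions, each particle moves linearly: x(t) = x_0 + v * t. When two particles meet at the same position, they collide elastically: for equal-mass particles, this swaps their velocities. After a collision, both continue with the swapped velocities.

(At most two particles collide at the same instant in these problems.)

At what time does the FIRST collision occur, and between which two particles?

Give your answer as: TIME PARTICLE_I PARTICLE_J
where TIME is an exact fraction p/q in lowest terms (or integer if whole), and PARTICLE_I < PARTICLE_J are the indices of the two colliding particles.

Pair (0,1): pos 0,1 vel 0,-4 -> gap=1, closing at 4/unit, collide at t=1/4
Pair (1,2): pos 1,9 vel -4,3 -> not approaching (rel speed -7 <= 0)
Pair (2,3): pos 9,11 vel 3,-1 -> gap=2, closing at 4/unit, collide at t=1/2
Earliest collision: t=1/4 between 0 and 1

Answer: 1/4 0 1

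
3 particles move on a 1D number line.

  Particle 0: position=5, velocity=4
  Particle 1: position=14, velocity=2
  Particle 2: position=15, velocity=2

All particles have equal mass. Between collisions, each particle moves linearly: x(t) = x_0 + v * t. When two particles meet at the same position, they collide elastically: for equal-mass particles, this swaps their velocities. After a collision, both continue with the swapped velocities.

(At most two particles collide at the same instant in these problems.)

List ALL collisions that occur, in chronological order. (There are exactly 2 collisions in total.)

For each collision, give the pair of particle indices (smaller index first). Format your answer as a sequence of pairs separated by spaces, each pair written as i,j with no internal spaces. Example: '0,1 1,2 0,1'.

Collision at t=9/2: particles 0 and 1 swap velocities; positions: p0=23 p1=23 p2=24; velocities now: v0=2 v1=4 v2=2
Collision at t=5: particles 1 and 2 swap velocities; positions: p0=24 p1=25 p2=25; velocities now: v0=2 v1=2 v2=4

Answer: 0,1 1,2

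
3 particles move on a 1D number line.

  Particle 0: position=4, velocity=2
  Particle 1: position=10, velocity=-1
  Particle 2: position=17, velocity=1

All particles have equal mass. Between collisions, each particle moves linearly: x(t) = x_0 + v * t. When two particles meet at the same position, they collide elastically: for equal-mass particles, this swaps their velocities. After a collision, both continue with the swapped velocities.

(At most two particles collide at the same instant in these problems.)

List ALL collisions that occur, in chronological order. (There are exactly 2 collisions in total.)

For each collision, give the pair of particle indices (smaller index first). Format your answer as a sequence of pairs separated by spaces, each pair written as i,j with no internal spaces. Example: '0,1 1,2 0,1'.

Answer: 0,1 1,2

Derivation:
Collision at t=2: particles 0 and 1 swap velocities; positions: p0=8 p1=8 p2=19; velocities now: v0=-1 v1=2 v2=1
Collision at t=13: particles 1 and 2 swap velocities; positions: p0=-3 p1=30 p2=30; velocities now: v0=-1 v1=1 v2=2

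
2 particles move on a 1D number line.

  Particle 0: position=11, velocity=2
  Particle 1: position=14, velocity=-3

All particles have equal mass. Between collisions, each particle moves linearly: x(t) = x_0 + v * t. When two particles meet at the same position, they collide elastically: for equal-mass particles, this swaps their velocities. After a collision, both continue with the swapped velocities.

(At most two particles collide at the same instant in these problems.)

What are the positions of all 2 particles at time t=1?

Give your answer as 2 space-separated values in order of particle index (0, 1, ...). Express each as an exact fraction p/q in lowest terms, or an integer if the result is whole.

Answer: 11 13

Derivation:
Collision at t=3/5: particles 0 and 1 swap velocities; positions: p0=61/5 p1=61/5; velocities now: v0=-3 v1=2
Advance to t=1 (no further collisions before then); velocities: v0=-3 v1=2; positions = 11 13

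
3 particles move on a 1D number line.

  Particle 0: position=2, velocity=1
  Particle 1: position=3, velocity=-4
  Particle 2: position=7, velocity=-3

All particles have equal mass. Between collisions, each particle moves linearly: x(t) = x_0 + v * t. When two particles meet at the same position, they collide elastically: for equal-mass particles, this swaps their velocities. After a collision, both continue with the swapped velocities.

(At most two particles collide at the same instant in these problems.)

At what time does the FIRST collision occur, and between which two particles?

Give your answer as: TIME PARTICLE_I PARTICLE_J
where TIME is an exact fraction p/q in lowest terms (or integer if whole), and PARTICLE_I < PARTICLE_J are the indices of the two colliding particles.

Answer: 1/5 0 1

Derivation:
Pair (0,1): pos 2,3 vel 1,-4 -> gap=1, closing at 5/unit, collide at t=1/5
Pair (1,2): pos 3,7 vel -4,-3 -> not approaching (rel speed -1 <= 0)
Earliest collision: t=1/5 between 0 and 1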